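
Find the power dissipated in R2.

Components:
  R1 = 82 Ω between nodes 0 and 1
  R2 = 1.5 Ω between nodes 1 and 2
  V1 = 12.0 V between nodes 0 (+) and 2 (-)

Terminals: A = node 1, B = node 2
Nodal analysis, taking node 2 as the 0 V reference.
Source V1 fixes V_0 = 12 V.
KCL at each unknown node (sum of currents leaving = 0; resistances in Ω):
  Node 1: (V_1 - 12)/82 + (V_1 - 0)/1.5 = 0
Collecting terms: 0.6789 × V_1 = 0.1463  =>  V_1 = 0.2156 V
I_R2 = (V_1 - V_2)/R2 = (0.2156 - 0)/1.5 = 0.1437 A
P_R2 = I_R2² × R2 = (0.1437)² × 1.5 = 0.03098 W

Final answer: 0.03098 W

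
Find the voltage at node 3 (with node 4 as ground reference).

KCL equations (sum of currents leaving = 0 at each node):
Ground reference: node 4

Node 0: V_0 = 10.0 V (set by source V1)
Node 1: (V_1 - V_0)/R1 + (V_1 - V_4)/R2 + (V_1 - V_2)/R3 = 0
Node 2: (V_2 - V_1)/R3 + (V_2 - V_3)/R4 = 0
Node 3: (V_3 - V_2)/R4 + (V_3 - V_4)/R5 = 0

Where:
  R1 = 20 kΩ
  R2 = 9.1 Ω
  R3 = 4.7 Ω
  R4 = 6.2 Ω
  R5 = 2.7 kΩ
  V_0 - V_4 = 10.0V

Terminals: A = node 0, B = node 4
Nodal analysis, taking node 4 as the 0 V reference.
Source V1 fixes V_0 = 10 V.
KCL at each unknown node (sum of currents leaving = 0; resistances in Ω):
  Node 1: (V_1 - 10)/20000 + (V_1 - 0)/9.1 + (V_1 - V_2)/4.7 = 0
  Node 2: (V_2 - V_1)/4.7 + (V_2 - V_3)/6.2 = 0
  Node 3: (V_3 - V_2)/6.2 + (V_3 - 0)/2700 = 0
Collecting terms (coefficients in siemens):
  0.3227·V_1 - 0.2128·V_2 = 0.0005
  0.3741·V_2 - 0.2128·V_1 - 0.1613·V_3 = 0
  0.1617·V_3 - 0.1613·V_2 = 0
Solving these 3 simultaneous equations (Gaussian elimination) gives:
  V_1 = 0.004533 V, V_2 = 0.004525 V, V_3 = 0.004514 V
The requested potential is V_3 = 0.004514 V.

Final answer: V_3 = 0.004514 V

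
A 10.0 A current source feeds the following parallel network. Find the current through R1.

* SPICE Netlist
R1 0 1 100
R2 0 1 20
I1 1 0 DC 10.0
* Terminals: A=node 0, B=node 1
All resistors sit directly between nodes 0 and 1, so they are in parallel and share one voltage V; the full source current 10 A splits among them.
1/R_par = 1/100 + 1/20 = 0.06 S  =>  R_par = 16.67 Ω
V = I × R_par = 10 × 16.67 = 166.7 V
I_R1 = V/R1 = 166.7/100 = 1.667 A

Final answer: 1.667 A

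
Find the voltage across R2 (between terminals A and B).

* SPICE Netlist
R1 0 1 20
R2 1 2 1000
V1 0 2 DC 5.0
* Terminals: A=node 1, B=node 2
R1 and R2 are in series across V1 (node 0 → node 1 → node 2), and the output A–B is taken across R2, so this is a voltage divider.
Series current: I = V1/(R1 + R2) = 5/(20 + 1000) = 5/1020 = 0.004902 A
V_R2 = I × R2 = V1 × R2/(R1 + R2) = 5 × 1000/1020 = 4.902 V

Final answer: 4.902 V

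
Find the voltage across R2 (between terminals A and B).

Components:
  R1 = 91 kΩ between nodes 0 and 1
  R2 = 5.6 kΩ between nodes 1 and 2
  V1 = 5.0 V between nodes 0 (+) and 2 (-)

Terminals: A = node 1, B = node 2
R1 and R2 are in series across V1 (node 0 → node 1 → node 2), and the output A–B is taken across R2, so this is a voltage divider.
Series current: I = V1/(R1 + R2) = 5/(91000 + 5600) = 5/96600 = 0.00005176 A
V_R2 = I × R2 = V1 × R2/(R1 + R2) = 5 × 5600/96600 = 0.2899 V

Final answer: 0.2899 V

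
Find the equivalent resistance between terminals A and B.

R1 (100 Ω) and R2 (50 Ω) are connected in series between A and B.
Reduce the network between node 0 (A) and node 2 (B) by series/parallel combination:
  Rs1 = R1 + R2 (series, joined only at node 1) = 100 + 50 = 150 Ω
R_eq = 150 Ω

Final answer: 150 Ω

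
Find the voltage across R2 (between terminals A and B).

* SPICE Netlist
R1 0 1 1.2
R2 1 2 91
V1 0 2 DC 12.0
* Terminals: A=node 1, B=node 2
R1 and R2 are in series across V1 (node 0 → node 1 → node 2), and the output A–B is taken across R2, so this is a voltage divider.
Series current: I = V1/(R1 + R2) = 12/(1.2 + 91) = 12/92.2 = 0.1302 A
V_R2 = I × R2 = V1 × R2/(R1 + R2) = 12 × 91/92.2 = 11.84 V

Final answer: 11.84 V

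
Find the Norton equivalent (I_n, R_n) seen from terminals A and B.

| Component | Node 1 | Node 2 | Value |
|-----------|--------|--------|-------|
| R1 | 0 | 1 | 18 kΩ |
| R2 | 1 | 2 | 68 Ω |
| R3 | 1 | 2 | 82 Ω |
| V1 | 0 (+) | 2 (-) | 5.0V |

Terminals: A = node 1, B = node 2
Find the Thévenin equivalent first; then I_n = V_th/R_th and R_n = R_th.
Step 1 — V_th is the open-circuit voltage V_A - V_B (nothing connected across the terminals).
Nodal analysis, taking node 2 as the 0 V reference.
Source V1 fixes V_0 = 5 V.
KCL at each unknown node (sum of currents leaving = 0; resistances in Ω):
  Node 1: (V_1 - 5)/18000 + (V_1 - 0)/68 + (V_1 - 0)/82 = 0
Collecting terms: 0.02696 × V_1 = 0.0002778  =>  V_1 = 0.0103 V
V_th = V_1 - V_2 = 0.0103 - 0 = 0.0103 V
Step 2 — R_th: zero the source — replace V1 by a short circuit (node 2 merges into node 0) — and find the resistance seen between A (node 1) and B (node 0).
Reduce the network between node 1 (A) and node 0 (B) by series/parallel combination:
  Rp1 = R1 ‖ R2 ‖ R3 (parallel, all between nodes 0 and 1) = 1/(1/18000 + 1/68 + 1/82) = 37.1 Ω
R_th = 37.1 Ω
I_n = V_th/R_th = 0.0103/37.1 = 0.0002778 A, and R_n = R_th = 37.1 Ω

Final answer: I_n = 0.0002778 A, R_n = 37.1 Ω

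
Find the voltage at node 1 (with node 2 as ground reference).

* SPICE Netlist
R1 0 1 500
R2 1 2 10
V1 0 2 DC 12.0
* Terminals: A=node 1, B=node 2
Nodal analysis, taking node 2 as the 0 V reference.
Source V1 fixes V_0 = 12 V.
KCL at each unknown node (sum of currents leaving = 0; resistances in Ω):
  Node 1: (V_1 - 12)/500 + (V_1 - 0)/10 = 0
Collecting terms: 0.102 × V_1 = 0.024  =>  V_1 = 0.2353 V
The requested potential is V_1 = 0.2353 V.

Final answer: V_1 = 0.2353 V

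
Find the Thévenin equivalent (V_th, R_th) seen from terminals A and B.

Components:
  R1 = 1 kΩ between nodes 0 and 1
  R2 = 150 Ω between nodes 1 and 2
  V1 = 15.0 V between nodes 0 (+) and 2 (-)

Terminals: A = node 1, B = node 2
Step 1 — V_th is the open-circuit voltage V_A - V_B (nothing connected across the terminals).
Nodal analysis, taking node 2 as the 0 V reference.
Source V1 fixes V_0 = 15 V.
KCL at each unknown node (sum of currents leaving = 0; resistances in Ω):
  Node 1: (V_1 - 15)/1000 + (V_1 - 0)/150 = 0
Collecting terms: 0.007667 × V_1 = 0.015  =>  V_1 = 1.957 V
V_th = V_1 - V_2 = 1.957 - 0 = 1.957 V
Step 2 — R_th: zero the source — replace V1 by a short circuit (node 2 merges into node 0) — and find the resistance seen between A (node 1) and B (node 0).
Reduce the network between node 1 (A) and node 0 (B) by series/parallel combination:
  Rp1 = R1 ‖ R2 (parallel, both between nodes 0 and 1) = 1/(1/1000 + 1/150) = 130.4 Ω
R_th = 130.4 Ω

Final answer: V_th = 1.957 V, R_th = 130.4 Ω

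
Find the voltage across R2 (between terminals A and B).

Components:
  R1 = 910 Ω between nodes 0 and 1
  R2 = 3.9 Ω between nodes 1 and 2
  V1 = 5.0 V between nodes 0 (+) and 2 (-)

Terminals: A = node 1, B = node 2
R1 and R2 are in series across V1 (node 0 → node 1 → node 2), and the output A–B is taken across R2, so this is a voltage divider.
Series current: I = V1/(R1 + R2) = 5/(910 + 3.9) = 5/913.9 = 0.005471 A
V_R2 = I × R2 = V1 × R2/(R1 + R2) = 5 × 3.9/913.9 = 0.02134 V

Final answer: 0.02134 V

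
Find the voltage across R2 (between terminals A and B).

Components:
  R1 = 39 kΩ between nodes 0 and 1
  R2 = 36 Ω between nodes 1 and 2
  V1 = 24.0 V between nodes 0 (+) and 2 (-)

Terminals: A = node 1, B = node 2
R1 and R2 are in series across V1 (node 0 → node 1 → node 2), and the output A–B is taken across R2, so this is a voltage divider.
Series current: I = V1/(R1 + R2) = 24/(39000 + 36) = 24/39040 = 0.0006148 A
V_R2 = I × R2 = V1 × R2/(R1 + R2) = 24 × 36/39040 = 0.02213 V

Final answer: 0.02213 V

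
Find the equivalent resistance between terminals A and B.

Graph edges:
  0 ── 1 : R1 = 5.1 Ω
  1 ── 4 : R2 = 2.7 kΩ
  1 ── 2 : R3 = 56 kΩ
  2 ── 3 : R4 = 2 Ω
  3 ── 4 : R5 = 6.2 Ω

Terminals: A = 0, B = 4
Reduce the network between node 0 (A) and node 4 (B) by series/parallel combination:
  Rs1 = R3 + R4 (series, joined only at node 2) = 56000 + 2 = 56000 Ω
  Rs2 = R5 + Rs1 (series, joined only at node 3) = 6.2 + 56000 = 56010 Ω
  Rp1 = R2 ‖ Rs2 (parallel, both between nodes 1 and 4) = 1/(1/2700 + 1/56010) = 2576 Ω
  Rs3 = R1 + Rp1 (series, joined only at node 1) = 5.1 + 2576 = 2581 Ω
R_eq = 2.581 kΩ

Final answer: 2.581 kΩ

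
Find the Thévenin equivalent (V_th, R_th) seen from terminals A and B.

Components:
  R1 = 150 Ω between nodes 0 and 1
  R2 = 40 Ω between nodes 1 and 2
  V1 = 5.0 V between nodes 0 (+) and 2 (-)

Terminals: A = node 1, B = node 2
Step 1 — V_th is the open-circuit voltage V_A - V_B (nothing connected across the terminals).
Nodal analysis, taking node 2 as the 0 V reference.
Source V1 fixes V_0 = 5 V.
KCL at each unknown node (sum of currents leaving = 0; resistances in Ω):
  Node 1: (V_1 - 5)/150 + (V_1 - 0)/40 = 0
Collecting terms: 0.03167 × V_1 = 0.03333  =>  V_1 = 1.053 V
V_th = V_1 - V_2 = 1.053 - 0 = 1.053 V
Step 2 — R_th: zero the source — replace V1 by a short circuit (node 2 merges into node 0) — and find the resistance seen between A (node 1) and B (node 0).
Reduce the network between node 1 (A) and node 0 (B) by series/parallel combination:
  Rp1 = R1 ‖ R2 (parallel, both between nodes 0 and 1) = 1/(1/150 + 1/40) = 31.58 Ω
R_th = 31.58 Ω

Final answer: V_th = 1.053 V, R_th = 31.58 Ω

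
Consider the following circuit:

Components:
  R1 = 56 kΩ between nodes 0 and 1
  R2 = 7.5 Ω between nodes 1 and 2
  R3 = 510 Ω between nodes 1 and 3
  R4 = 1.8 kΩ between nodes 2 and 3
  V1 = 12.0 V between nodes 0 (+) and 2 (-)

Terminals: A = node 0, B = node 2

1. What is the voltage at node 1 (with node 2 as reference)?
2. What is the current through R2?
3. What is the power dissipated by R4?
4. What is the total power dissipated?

Nodal analysis, taking node 2 as the 0 V reference.
Source V1 fixes V_0 = 12 V.
KCL at each unknown node (sum of currents leaving = 0; resistances in Ω):
  Node 1: (V_1 - 12)/56000 + (V_1 - 0)/7.5 + (V_1 - V_3)/510 = 0
  Node 3: (V_3 - V_1)/510 + (V_3 - 0)/1800 = 0
Collecting terms (coefficients in siemens):
  0.1353·V_1 - 0.001961·V_3 = 0.0002143
  0.002516·V_3 - 0.001961·V_1 = 0
Determinant D = (0.1353)(0.002516) - (-0.001961)(-0.001961) = 0.0003366
V_1 = [(0.0002143)(0.002516) - (-0.001961)(0)]/D = 0.001602 V
V_3 = [(0.1353)(0) - (0.0002143)(-0.001961)]/D = 0.001248 V
Part 1:
  Read off the nodal solution: V_1 = 0.001602 V
Part 2:
  I_R2 = (V_1 - V_2)/R2 = (0.001602 - 0)/7.5 = 0.0002136 A
  Magnitude: I_R2 = 0.0002136 A
Part 3:
  I_R4 = (V_2 - V_3)/R4 = (0 - 0.001248)/1800 = -0.0000006934 A
  P_R4 = I_R4² × R4 = (-0.0000006934)² × 1800 = 0.0000000008654 W
Part 4:
  Power in each resistor, P = (ΔV)²/R:
    P_R1 = (12 - 0.001602)²/56000 = 0.002571 W
    P_R2 = (0.001602 - 0)²/7.5 = 0.0000003421 W
    P_R3 = (0.001602 - 0.001248)²/510 = 0.0000000002452 W
    P_R4 = (0 - 0.001248)²/1800 = 0.0000000008654 W
  P_total = P_R1 + P_R2 + P_R3 + P_R4 = 0.002571 W

Final answers:
1. V_1 = 0.001602 V
2. I_R2 = 0.0002136 A
3. P_R4 = 8.654e-10 W
4. P_total = 0.002571 W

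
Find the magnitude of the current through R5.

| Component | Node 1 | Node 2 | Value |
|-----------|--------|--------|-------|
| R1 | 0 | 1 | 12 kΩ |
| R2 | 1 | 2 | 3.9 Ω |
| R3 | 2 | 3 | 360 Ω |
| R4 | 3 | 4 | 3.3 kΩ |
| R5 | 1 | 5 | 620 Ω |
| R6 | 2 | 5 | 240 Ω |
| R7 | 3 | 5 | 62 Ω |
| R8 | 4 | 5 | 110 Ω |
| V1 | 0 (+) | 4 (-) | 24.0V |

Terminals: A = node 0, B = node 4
Nodal analysis, taking node 4 as the 0 V reference.
Source V1 fixes V_0 = 24 V.
KCL at each unknown node (sum of currents leaving = 0; resistances in Ω):
  Node 1: (V_1 - 24)/12000 + (V_1 - V_2)/3.9 + (V_1 - V_5)/620 = 0
  Node 2: (V_2 - V_1)/3.9 + (V_2 - V_3)/360 + (V_2 - V_5)/240 = 0
  Node 3: (V_3 - V_2)/360 + (V_3 - 0)/3300 + (V_3 - V_5)/62 = 0
  Node 5: (V_5 - V_1)/620 + (V_5 - V_2)/240 + (V_5 - V_3)/62 + (V_5 - 0)/110 = 0
Collecting terms (coefficients in siemens):
  0.2581·V_1 - 0.2564·V_2 - 0.001613·V_5 = 0.002
  0.2634·V_2 - 0.2564·V_1 - 0.002778·V_3 - 0.004167·V_5 = 0
  0.01921·V_3 - 0.002778·V_2 - 0.01613·V_5 = 0
  0.031·V_5 - 0.001613·V_1 - 0.004167·V_2 - 0.01613·V_3 = 0
Solving these 4 simultaneous equations (Gaussian elimination) gives:
  V_1 = 0.4523 V, V_2 = 0.4462 V, V_3 = 0.2391 V, V_5 = 0.2079 V
I_R5 = (V_1 - V_5)/R5 = (0.4523 - 0.2079)/620 = 0.0003942 A
|I_R5| = 0.0003942 A

Final answer: |I_R5| = 0.0003942 A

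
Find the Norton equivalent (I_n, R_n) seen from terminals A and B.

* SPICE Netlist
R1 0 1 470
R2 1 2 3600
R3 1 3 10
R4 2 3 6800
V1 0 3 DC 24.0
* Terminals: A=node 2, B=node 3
Find the Thévenin equivalent first; then I_n = V_th/R_th and R_n = R_th.
Step 1 — V_th is the open-circuit voltage V_A - V_B (nothing connected across the terminals).
Nodal analysis, taking node 3 as the 0 V reference.
Source V1 fixes V_0 = 24 V.
KCL at each unknown node (sum of currents leaving = 0; resistances in Ω):
  Node 1: (V_1 - 24)/470 + (V_1 - V_2)/3600 + (V_1 - 0)/10 = 0
  Node 2: (V_2 - V_1)/3600 + (V_2 - 0)/6800 = 0
Collecting terms (coefficients in siemens):
  0.1024·V_1 - 0.0002778·V_2 = 0.05106
  0.0004248·V_2 - 0.0002778·V_1 = 0
Determinant D = (0.1024)(0.0004248) - (-0.0002778)(-0.0002778) = 0.00004343
V_1 = [(0.05106)(0.0004248) - (-0.0002778)(0)]/D = 0.4995 V
V_2 = [(0.1024)(0) - (0.05106)(-0.0002778)]/D = 0.3266 V
V_th = V_2 - V_3 = 0.3266 - 0 = 0.3266 V
Step 2 — R_th: zero the source — replace V1 by a short circuit (node 3 merges into node 0) — and find the resistance seen between A (node 2) and B (node 0).
Reduce the network between node 2 (A) and node 0 (B) by series/parallel combination:
  Rp1 = R1 ‖ R3 (parallel, both between nodes 0 and 1) = 1/(1/470 + 1/10) = 9.792 Ω
  Rs1 = R2 + Rp1 (series, joined only at node 1) = 3600 + 9.792 = 3610 Ω
  Rp2 = R4 ‖ Rs1 (parallel, both between nodes 0 and 2) = 1/(1/6800 + 1/3610) = 2358 Ω
R_th = 2.358 kΩ
I_n = V_th/R_th = 0.3266/2358 = 0.0001385 A, and R_n = R_th = 2.358 kΩ

Final answer: I_n = 0.0001385 A, R_n = 2.358 kΩ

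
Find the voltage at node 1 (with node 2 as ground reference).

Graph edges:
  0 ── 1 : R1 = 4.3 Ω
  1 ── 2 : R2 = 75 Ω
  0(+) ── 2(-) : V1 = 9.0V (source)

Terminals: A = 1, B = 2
Nodal analysis, taking node 2 as the 0 V reference.
Source V1 fixes V_0 = 9 V.
KCL at each unknown node (sum of currents leaving = 0; resistances in Ω):
  Node 1: (V_1 - 9)/4.3 + (V_1 - 0)/75 = 0
Collecting terms: 0.2459 × V_1 = 2.093  =>  V_1 = 8.512 V
The requested potential is V_1 = 8.512 V.

Final answer: V_1 = 8.512 V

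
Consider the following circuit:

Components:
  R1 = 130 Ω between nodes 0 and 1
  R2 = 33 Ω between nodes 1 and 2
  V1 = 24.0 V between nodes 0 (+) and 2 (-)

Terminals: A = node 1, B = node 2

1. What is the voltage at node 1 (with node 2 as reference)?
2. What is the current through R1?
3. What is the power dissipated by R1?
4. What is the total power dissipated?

Nodal analysis, taking node 2 as the 0 V reference.
Source V1 fixes V_0 = 24 V.
KCL at each unknown node (sum of currents leaving = 0; resistances in Ω):
  Node 1: (V_1 - 24)/130 + (V_1 - 0)/33 = 0
Collecting terms: 0.038 × V_1 = 0.1846  =>  V_1 = 4.859 V
Part 1:
  Read off the nodal solution: V_1 = 4.859 V
Part 2:
  I_R1 = (V_0 - V_1)/R1 = (24 - 4.859)/130 = 0.1472 A
  Magnitude: I_R1 = 0.1472 A
Part 3:
  I_R1 = (V_0 - V_1)/R1 = (24 - 4.859)/130 = 0.1472 A
  P_R1 = I_R1² × R1 = (0.1472)² × 130 = 2.818 W
Part 4:
  Power in each resistor, P = (ΔV)²/R:
    P_R1 = (24 - 4.859)²/130 = 2.818 W
    P_R2 = (4.859 - 0)²/33 = 0.7154 W
  P_total = P_R1 + P_R2 = 3.534 W

Final answers:
1. V_1 = 4.859 V
2. I_R1 = 0.1472 A
3. P_R1 = 2.818 W
4. P_total = 3.534 W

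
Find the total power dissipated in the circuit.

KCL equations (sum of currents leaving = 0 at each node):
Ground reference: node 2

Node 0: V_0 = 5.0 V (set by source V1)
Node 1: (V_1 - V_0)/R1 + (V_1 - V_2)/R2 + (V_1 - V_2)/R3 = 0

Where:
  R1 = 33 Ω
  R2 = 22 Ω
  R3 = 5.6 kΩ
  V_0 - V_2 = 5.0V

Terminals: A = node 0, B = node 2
Nodal analysis, taking node 2 as the 0 V reference.
Source V1 fixes V_0 = 5 V.
KCL at each unknown node (sum of currents leaving = 0; resistances in Ω):
  Node 1: (V_1 - 5)/33 + (V_1 - 0)/22 + (V_1 - 0)/5600 = 0
Collecting terms: 0.07594 × V_1 = 0.1515  =>  V_1 = 1.995 V
Power in each resistor, P = (ΔV)²/R:
  P_R1 = (5 - 1.995)²/33 = 0.2736 W
  P_R2 = (1.995 - 0)²/22 = 0.181 W
  P_R3 = (1.995 - 0)²/5600 = 0.0007109 W
P_total = P_R1 + P_R2 + P_R3 = 0.4553 W

Final answer: 0.4553 W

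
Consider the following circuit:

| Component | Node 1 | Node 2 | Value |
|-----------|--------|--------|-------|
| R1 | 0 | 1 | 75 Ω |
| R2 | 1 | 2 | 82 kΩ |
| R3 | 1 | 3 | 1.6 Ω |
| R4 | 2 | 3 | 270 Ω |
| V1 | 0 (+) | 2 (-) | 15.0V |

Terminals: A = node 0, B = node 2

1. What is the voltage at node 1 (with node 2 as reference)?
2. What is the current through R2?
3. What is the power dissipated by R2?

Nodal analysis, taking node 2 as the 0 V reference.
Source V1 fixes V_0 = 15 V.
KCL at each unknown node (sum of currents leaving = 0; resistances in Ω):
  Node 1: (V_1 - 15)/75 + (V_1 - 0)/82000 + (V_1 - V_3)/1.6 = 0
  Node 3: (V_3 - V_1)/1.6 + (V_3 - 0)/270 = 0
Collecting terms (coefficients in siemens):
  0.6383·V_1 - 0.625·V_3 = 0.2
  0.6287·V_3 - 0.625·V_1 = 0
Determinant D = (0.6383)(0.6287) - (-0.625)(-0.625) = 0.01071
V_1 = [(0.2)(0.6287) - (-0.625)(0)]/D = 11.75 V
V_3 = [(0.6383)(0) - (0.2)(-0.625)]/D = 11.68 V
Part 1:
  Read off the nodal solution: V_1 = 11.75 V
Part 2:
  I_R2 = (V_1 - V_2)/R2 = (11.75 - 0)/82000 = 0.0001432 A
  Magnitude: I_R2 = 0.0001432 A
Part 3:
  I_R2 = (V_1 - V_2)/R2 = (11.75 - 0)/82000 = 0.0001432 A
  P_R2 = I_R2² × R2 = (0.0001432)² × 82000 = 0.001682 W

Final answers:
1. V_1 = 11.75 V
2. I_R2 = 0.0001432 A
3. P_R2 = 0.001682 W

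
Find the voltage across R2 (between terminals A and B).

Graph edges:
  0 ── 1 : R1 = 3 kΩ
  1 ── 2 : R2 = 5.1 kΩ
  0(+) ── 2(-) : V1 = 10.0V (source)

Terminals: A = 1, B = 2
R1 and R2 are in series across V1 (node 0 → node 1 → node 2), and the output A–B is taken across R2, so this is a voltage divider.
Series current: I = V1/(R1 + R2) = 10/(3000 + 5100) = 10/8100 = 0.001235 A
V_R2 = I × R2 = V1 × R2/(R1 + R2) = 10 × 5100/8100 = 6.296 V

Final answer: 6.296 V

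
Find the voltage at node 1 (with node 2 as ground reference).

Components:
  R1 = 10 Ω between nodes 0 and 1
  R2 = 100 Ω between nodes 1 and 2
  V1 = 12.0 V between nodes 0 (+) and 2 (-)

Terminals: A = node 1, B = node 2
Nodal analysis, taking node 2 as the 0 V reference.
Source V1 fixes V_0 = 12 V.
KCL at each unknown node (sum of currents leaving = 0; resistances in Ω):
  Node 1: (V_1 - 12)/10 + (V_1 - 0)/100 = 0
Collecting terms: 0.11 × V_1 = 1.2  =>  V_1 = 10.91 V
The requested potential is V_1 = 10.91 V.

Final answer: V_1 = 10.91 V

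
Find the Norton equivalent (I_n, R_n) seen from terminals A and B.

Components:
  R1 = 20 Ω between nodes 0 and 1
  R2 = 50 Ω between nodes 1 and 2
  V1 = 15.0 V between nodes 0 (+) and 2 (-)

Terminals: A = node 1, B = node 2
Find the Thévenin equivalent first; then I_n = V_th/R_th and R_n = R_th.
Step 1 — V_th is the open-circuit voltage V_A - V_B (nothing connected across the terminals).
Nodal analysis, taking node 2 as the 0 V reference.
Source V1 fixes V_0 = 15 V.
KCL at each unknown node (sum of currents leaving = 0; resistances in Ω):
  Node 1: (V_1 - 15)/20 + (V_1 - 0)/50 = 0
Collecting terms: 0.07 × V_1 = 0.75  =>  V_1 = 10.71 V
V_th = V_1 - V_2 = 10.71 - 0 = 10.71 V
Step 2 — R_th: zero the source — replace V1 by a short circuit (node 2 merges into node 0) — and find the resistance seen between A (node 1) and B (node 0).
Reduce the network between node 1 (A) and node 0 (B) by series/parallel combination:
  Rp1 = R1 ‖ R2 (parallel, both between nodes 0 and 1) = 1/(1/20 + 1/50) = 14.29 Ω
R_th = 14.29 Ω
I_n = V_th/R_th = 10.71/14.29 = 0.75 A, and R_n = R_th = 14.29 Ω

Final answer: I_n = 0.75 A, R_n = 14.29 Ω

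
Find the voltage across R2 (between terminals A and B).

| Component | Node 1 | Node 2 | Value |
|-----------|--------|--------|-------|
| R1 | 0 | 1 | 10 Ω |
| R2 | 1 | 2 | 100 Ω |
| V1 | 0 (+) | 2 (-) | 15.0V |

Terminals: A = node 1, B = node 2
R1 and R2 are in series across V1 (node 0 → node 1 → node 2), and the output A–B is taken across R2, so this is a voltage divider.
Series current: I = V1/(R1 + R2) = 15/(10 + 100) = 15/110 = 0.1364 A
V_R2 = I × R2 = V1 × R2/(R1 + R2) = 15 × 100/110 = 13.64 V

Final answer: 13.64 V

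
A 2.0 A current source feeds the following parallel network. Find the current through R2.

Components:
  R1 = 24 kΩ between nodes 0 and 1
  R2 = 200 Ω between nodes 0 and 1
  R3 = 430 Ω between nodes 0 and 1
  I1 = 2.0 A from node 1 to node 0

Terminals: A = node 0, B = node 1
All resistors sit directly between nodes 0 and 1, so they are in parallel and share one voltage V; the full source current 2 A splits among them.
1/R_par = 1/24000 + 1/200 + 1/430 = 0.007367 S  =>  R_par = 135.7 Ω
V = I × R_par = 2 × 135.7 = 271.5 V
I_R2 = V/R2 = 271.5/200 = 1.357 A

Final answer: 1.357 A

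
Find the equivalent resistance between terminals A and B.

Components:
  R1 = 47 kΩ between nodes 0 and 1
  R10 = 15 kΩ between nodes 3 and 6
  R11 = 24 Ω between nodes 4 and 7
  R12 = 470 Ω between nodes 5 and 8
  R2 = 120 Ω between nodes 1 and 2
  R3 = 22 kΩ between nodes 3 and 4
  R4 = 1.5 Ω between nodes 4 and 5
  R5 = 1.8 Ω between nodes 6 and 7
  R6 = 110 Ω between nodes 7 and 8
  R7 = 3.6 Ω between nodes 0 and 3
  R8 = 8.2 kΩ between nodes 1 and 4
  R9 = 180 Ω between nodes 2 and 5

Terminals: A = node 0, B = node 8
The network is not a plain series/parallel combination. Inject a 1 A test current into terminal A (node 0) and return it from terminal B (node 8); then R_eq = V_A / (1 A).
Nodal analysis, taking node 8 as the 0 V reference.
Current source I_test pushes 1 A into node 0 and draws it out of node 8.
KCL at each unknown node (sum of currents leaving = 0; resistances in Ω):
  Node 0: (V_0 - V_1)/47000 + (V_0 - V_3)/3.6 - 1 = 0
  Node 1: (V_1 - V_0)/47000 + (V_1 - V_2)/120 + (V_1 - V_4)/8200 = 0
  Node 2: (V_2 - V_1)/120 + (V_2 - V_5)/180 = 0
  Node 3: (V_3 - V_0)/3.6 + (V_3 - V_4)/22000 + (V_3 - V_6)/15000 = 0
  Node 4: (V_4 - V_1)/8200 + (V_4 - V_3)/22000 + (V_4 - V_5)/1.5 + (V_4 - V_7)/24 = 0
  Node 5: (V_5 - V_2)/180 + (V_5 - V_4)/1.5 + (V_5 - 0)/470 = 0
  Node 6: (V_6 - V_3)/15000 + (V_6 - V_7)/1.8 = 0
  Node 7: (V_7 - V_4)/24 + (V_7 - V_6)/1.8 + (V_7 - 0)/110 = 0
Collecting terms (coefficients in siemens):
  0.2778·V_0 - 0.00002128·V_1 - 0.2778·V_3 = 1
  0.008477·V_1 - 0.00002128·V_0 - 0.008333·V_2 - 0.000122·V_4 = 0
  0.01389·V_2 - 0.008333·V_1 - 0.005556·V_5 = 0
  0.2779·V_3 - 0.2778·V_0 - 0.00004545·V_4 - 0.00006667·V_6 = 0
  0.7085·V_4 - 0.000122·V_1 - 0.00004545·V_3 - 0.6667·V_5 - 0.04167·V_7 = 0
  0.6743·V_5 - 0.005556·V_2 - 0.6667·V_4 = 0
  0.5556·V_6 - 0.00006667·V_3 - 0.5556·V_7 = 0
  0.6063·V_7 - 0.04167·V_4 - 0.5556·V_6 = 0
Solving these 8 simultaneous equations (Gaussian elimination) gives:
  V_0 = 7598 V, V_1 = 140.8 V, V_2 = 122.4 V, V_3 = 7595 V
  V_4 = 94.94 V, V_5 = 94.87 V, V_6 = 88.7 V, V_7 = 87.8 V
R_eq = V_0 / 1 A = 7598 Ω = 7.598 kΩ

Final answer: 7.598 kΩ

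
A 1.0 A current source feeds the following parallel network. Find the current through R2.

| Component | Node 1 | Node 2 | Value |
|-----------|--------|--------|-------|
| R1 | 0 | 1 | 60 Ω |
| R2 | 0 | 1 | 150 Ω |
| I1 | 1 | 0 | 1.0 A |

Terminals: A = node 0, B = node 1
All resistors sit directly between nodes 0 and 1, so they are in parallel and share one voltage V; the full source current 1 A splits among them.
1/R_par = 1/60 + 1/150 = 0.02333 S  =>  R_par = 42.86 Ω
V = I × R_par = 1 × 42.86 = 42.86 V
I_R2 = V/R2 = 42.86/150 = 0.2857 A

Final answer: 0.2857 A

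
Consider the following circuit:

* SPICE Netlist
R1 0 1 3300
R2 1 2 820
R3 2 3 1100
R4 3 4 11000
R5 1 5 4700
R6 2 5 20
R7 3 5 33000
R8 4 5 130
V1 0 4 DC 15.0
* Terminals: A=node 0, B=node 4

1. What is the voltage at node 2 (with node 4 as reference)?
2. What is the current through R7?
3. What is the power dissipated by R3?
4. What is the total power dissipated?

Nodal analysis, taking node 4 as the 0 V reference.
Source V1 fixes V_0 = 15 V.
KCL at each unknown node (sum of currents leaving = 0; resistances in Ω):
  Node 1: (V_1 - 15)/3300 + (V_1 - V_2)/820 + (V_1 - V_5)/4700 = 0
  Node 2: (V_2 - V_1)/820 + (V_2 - V_3)/1100 + (V_2 - V_5)/20 = 0
  Node 3: (V_3 - V_2)/1100 + (V_3 - 0)/11000 + (V_3 - V_5)/33000 = 0
  Node 5: (V_5 - V_1)/4700 + (V_5 - V_2)/20 + (V_5 - V_3)/33000 + (V_5 - 0)/130 = 0
Collecting terms (coefficients in siemens):
  0.001735·V_1 - 0.00122·V_2 - 0.0002128·V_5 = 0.004545
  0.05213·V_2 - 0.00122·V_1 - 0.0009091·V_3 - 0.05·V_5 = 0
  0.00103·V_3 - 0.0009091·V_2 - 0.0000303·V_5 = 0
  0.05794·V_5 - 0.0002128·V_1 - 0.05·V_2 - 0.0000303·V_3 = 0
Solving these 4 simultaneous equations (Gaussian elimination) gives:
  V_1 = 3.046 V, V_2 = 0.5259 V, V_3 = 0.4777 V, V_5 = 0.4653 V
Part 1:
  Read off the nodal solution: V_2 = 0.5259 V
Part 2:
  I_R7 = (V_3 - V_5)/R7 = (0.4777 - 0.4653)/33000 = 0.000000376 A
  Magnitude: I_R7 = 0.000000376 A
Part 3:
  I_R3 = (V_2 - V_3)/R3 = (0.5259 - 0.4777)/1100 = 0.0000438 A
  P_R3 = I_R3² × R3 = (0.0000438)² × 1100 = 0.00000211 W
Part 4:
  Power in each resistor, P = (ΔV)²/R:
    P_R1 = (15 - 3.046)²/3300 = 0.0433 W
    P_R2 = (3.046 - 0.5259)²/820 = 0.007745 W
    P_R3 = (0.5259 - 0.4777)²/1100 = 0.00000211 W
    P_R4 = (0.4777 - 0)²/11000 = 0.00002074 W
    P_R5 = (3.046 - 0.4653)²/4700 = 0.001417 W
    P_R6 = (0.5259 - 0.4653)²/20 = 0.0001836 W
    P_R7 = (0.4777 - 0.4653)²/33000 = 0.000000004666 W
    P_R8 = (0 - 0.4653)²/130 = 0.001665 W
  P_total = P_R1 + P_R2 + P_R3 + P_R4 + P_R5 + P_R6 + P_R7 + P_R8 = 0.05434 W

Final answers:
1. V_2 = 0.5259 V
2. I_R7 = 3.76e-07 A
3. P_R3 = 2.11e-06 W
4. P_total = 0.05434 W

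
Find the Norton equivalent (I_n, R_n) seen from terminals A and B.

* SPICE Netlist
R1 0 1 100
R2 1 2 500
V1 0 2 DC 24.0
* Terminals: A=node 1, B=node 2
Find the Thévenin equivalent first; then I_n = V_th/R_th and R_n = R_th.
Step 1 — V_th is the open-circuit voltage V_A - V_B (nothing connected across the terminals).
Nodal analysis, taking node 2 as the 0 V reference.
Source V1 fixes V_0 = 24 V.
KCL at each unknown node (sum of currents leaving = 0; resistances in Ω):
  Node 1: (V_1 - 24)/100 + (V_1 - 0)/500 = 0
Collecting terms: 0.012 × V_1 = 0.24  =>  V_1 = 20 V
V_th = V_1 - V_2 = 20 - 0 = 20 V
Step 2 — R_th: zero the source — replace V1 by a short circuit (node 2 merges into node 0) — and find the resistance seen between A (node 1) and B (node 0).
Reduce the network between node 1 (A) and node 0 (B) by series/parallel combination:
  Rp1 = R1 ‖ R2 (parallel, both between nodes 0 and 1) = 1/(1/100 + 1/500) = 83.33 Ω
R_th = 83.33 Ω
I_n = V_th/R_th = 20/83.33 = 0.24 A, and R_n = R_th = 83.33 Ω

Final answer: I_n = 0.24 A, R_n = 83.33 Ω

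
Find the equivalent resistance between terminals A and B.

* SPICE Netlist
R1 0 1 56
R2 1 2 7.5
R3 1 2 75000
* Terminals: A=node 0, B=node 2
Reduce the network between node 0 (A) and node 2 (B) by series/parallel combination:
  Rp1 = R2 ‖ R3 (parallel, both between nodes 1 and 2) = 1/(1/7.5 + 1/75000) = 7.499 Ω
  Rs1 = R1 + Rp1 (series, joined only at node 1) = 56 + 7.499 = 63.5 Ω
R_eq = 63.5 Ω

Final answer: 63.5 Ω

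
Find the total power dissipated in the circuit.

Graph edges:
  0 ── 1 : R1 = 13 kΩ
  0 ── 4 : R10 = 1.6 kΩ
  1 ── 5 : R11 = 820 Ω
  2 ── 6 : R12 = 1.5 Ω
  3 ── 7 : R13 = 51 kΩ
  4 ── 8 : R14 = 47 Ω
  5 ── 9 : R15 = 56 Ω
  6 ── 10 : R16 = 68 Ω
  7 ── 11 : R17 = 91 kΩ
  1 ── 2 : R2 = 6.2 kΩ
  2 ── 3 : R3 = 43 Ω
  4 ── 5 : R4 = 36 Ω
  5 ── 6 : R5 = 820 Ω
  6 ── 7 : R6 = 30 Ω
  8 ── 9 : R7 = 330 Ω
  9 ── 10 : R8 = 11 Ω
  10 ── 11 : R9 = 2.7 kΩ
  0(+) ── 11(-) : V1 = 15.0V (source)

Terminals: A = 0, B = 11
Nodal analysis, taking node 11 as the 0 V reference.
Source V1 fixes V_0 = 15 V.
KCL at each unknown node (sum of currents leaving = 0; resistances in Ω):
  Node 1: (V_1 - 15)/13000 + (V_1 - V_2)/6200 + (V_1 - V_5)/820 = 0
  Node 2: (V_2 - V_1)/6200 + (V_2 - V_3)/43 + (V_2 - V_6)/1.5 = 0
  Node 3: (V_3 - V_2)/43 + (V_3 - V_7)/51000 = 0
  Node 4: (V_4 - V_5)/36 + (V_4 - 15)/1600 + (V_4 - V_8)/47 = 0
  Node 5: (V_5 - V_4)/36 + (V_5 - V_6)/820 + (V_5 - V_1)/820 + (V_5 - V_9)/56 = 0
  Node 6: (V_6 - V_5)/820 + (V_6 - V_7)/30 + (V_6 - V_2)/1.5 + (V_6 - V_10)/68 = 0
  Node 7: (V_7 - V_6)/30 + (V_7 - V_3)/51000 + (V_7 - 0)/91000 = 0
  Node 8: (V_8 - V_9)/330 + (V_8 - V_4)/47 = 0
  Node 9: (V_9 - V_8)/330 + (V_9 - V_10)/11 + (V_9 - V_5)/56 = 0
  Node 10: (V_10 - V_9)/11 + (V_10 - 0)/2700 + (V_10 - V_6)/68 = 0
Collecting terms (coefficients in siemens):
  0.001458·V_1 - 0.0001613·V_2 - 0.00122·V_5 = 0.001154
  0.6901·V_2 - 0.0001613·V_1 - 0.02326·V_3 - 0.6667·V_6 = 0
  0.02328·V_3 - 0.02326·V_2 - 0.00001961·V_7 = 0
  0.04968·V_4 - 0.02778·V_5 - 0.02128·V_8 = 0.009375
  0.04807·V_5 - 0.00122·V_1 - 0.02778·V_4 - 0.00122·V_6 - 0.01786·V_9 = 0
  0.7159·V_6 - 0.6667·V_2 - 0.00122·V_5 - 0.03333·V_7 - 0.01471·V_10 = 0
  0.03336·V_7 - 0.00001961·V_3 - 0.03333·V_6 = 0
  0.02431·V_8 - 0.02128·V_4 - 0.00303·V_9 = 0
  0.1118·V_9 - 0.01786·V_5 - 0.00303·V_8 - 0.09091·V_10 = 0
  0.106·V_10 - 0.01471·V_6 - 0.09091·V_9 = 0
Solving these 10 simultaneous equations (Gaussian elimination) gives:
  V_1 = 9.973 V, V_2 = 9.537 V, V_3 = 9.537 V, V_4 = 9.807 V
  V_5 = 9.713 V, V_6 = 9.537 V, V_7 = 9.534 V, V_8 = 9.776 V
  V_9 = 9.562 V, V_10 = 9.525 V
Power in each resistor, P = (ΔV)²/R:
  P_R1 = (15 - 9.973)²/13000 = 0.001944 W
  P_R2 = (9.973 - 9.537)²/6200 = 0.00003055 W
  P_R3 = (9.537 - 9.537)²/43 = 0.0000000000001739 W
  P_R4 = (9.807 - 9.713)²/36 = 0.0002428 W
  P_R5 = (9.713 - 9.537)²/820 = 0.00003767 W
  P_R6 = (9.537 - 9.534)²/30 = 0.0000003289 W
  P_R7 = (9.776 - 9.562)²/330 = 0.000139 W
  P_R8 = (9.562 - 9.525)²/11 = 0.0001233 W
  P_R9 = (9.525 - 0)²/2700 = 0.0336 W
  P_R10 = (15 - 9.807)²/1600 = 0.01686 W
  P_R11 = (9.973 - 9.713)²/820 = 0.00008215 W
  P_R12 = (9.537 - 9.537)²/1.5 = 0.000000007377 W
  P_R13 = (9.537 - 9.534)²/51000 = 0.0000000002063 W
  P_R14 = (9.807 - 9.776)²/47 = 0.00001979 W
  P_R15 = (9.713 - 9.562)²/56 = 0.000408 W
  P_R16 = (9.537 - 9.525)²/68 = 0.000002197 W
  P_R17 = (9.534 - 0)²/91000 = 0.0009989 W
P_total = P_R1 + P_R2 + P_R3 + P_R4 + P_R5 + P_R6 + P_R7 + P_R8 + P_R9 + P_R10 + P_R11 + P_R12 + P_R13 + P_R14 + P_R15 + P_R16 + P_R17 = 0.05449 W

Final answer: 0.05449 W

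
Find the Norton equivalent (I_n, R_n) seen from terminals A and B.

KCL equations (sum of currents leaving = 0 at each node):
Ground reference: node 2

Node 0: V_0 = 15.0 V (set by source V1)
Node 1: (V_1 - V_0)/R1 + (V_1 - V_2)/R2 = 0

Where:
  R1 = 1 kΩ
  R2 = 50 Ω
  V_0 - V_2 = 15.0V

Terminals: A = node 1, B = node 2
Find the Thévenin equivalent first; then I_n = V_th/R_th and R_n = R_th.
Step 1 — V_th is the open-circuit voltage V_A - V_B (nothing connected across the terminals).
Nodal analysis, taking node 2 as the 0 V reference.
Source V1 fixes V_0 = 15 V.
KCL at each unknown node (sum of currents leaving = 0; resistances in Ω):
  Node 1: (V_1 - 15)/1000 + (V_1 - 0)/50 = 0
Collecting terms: 0.021 × V_1 = 0.015  =>  V_1 = 0.7143 V
V_th = V_1 - V_2 = 0.7143 - 0 = 0.7143 V
Step 2 — R_th: zero the source — replace V1 by a short circuit (node 2 merges into node 0) — and find the resistance seen between A (node 1) and B (node 0).
Reduce the network between node 1 (A) and node 0 (B) by series/parallel combination:
  Rp1 = R1 ‖ R2 (parallel, both between nodes 0 and 1) = 1/(1/1000 + 1/50) = 47.62 Ω
R_th = 47.62 Ω
I_n = V_th/R_th = 0.7143/47.62 = 0.015 A, and R_n = R_th = 47.62 Ω

Final answer: I_n = 0.015 A, R_n = 47.62 Ω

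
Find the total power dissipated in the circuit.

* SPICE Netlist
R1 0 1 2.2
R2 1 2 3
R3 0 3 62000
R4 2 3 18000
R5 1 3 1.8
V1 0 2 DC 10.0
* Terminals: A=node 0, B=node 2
Nodal analysis, taking node 2 as the 0 V reference.
Source V1 fixes V_0 = 10 V.
KCL at each unknown node (sum of currents leaving = 0; resistances in Ω):
  Node 1: (V_1 - 10)/2.2 + (V_1 - 0)/3 + (V_1 - V_3)/1.8 = 0
  Node 3: (V_3 - 10)/62000 + (V_3 - 0)/18000 + (V_3 - V_1)/1.8 = 0
Collecting terms (coefficients in siemens):
  1.343·V_1 - 0.5556·V_3 = 4.545
  0.5556·V_3 - 0.5556·V_1 = 0.0001613
Determinant D = (1.343)(0.5556) - (-0.5556)(-0.5556) = 0.4378
V_1 = [(4.545)(0.5556) - (-0.5556)(0.0001613)]/D = 5.769 V
V_3 = [(1.343)(0.0001613) - (4.545)(-0.5556)]/D = 5.768 V
Power in each resistor, P = (ΔV)²/R:
  P_R1 = (10 - 5.769)²/2.2 = 8.137 W
  P_R2 = (5.769 - 0)²/3 = 11.09 W
  P_R3 = (10 - 5.768)²/62000 = 0.0002888 W
  P_R4 = (0 - 5.768)²/18000 = 0.001849 W
  P_R5 = (5.769 - 5.768)²/1.8 = 0.0000001145 W
P_total = P_R1 + P_R2 + P_R3 + P_R4 + P_R5 = 19.23 W

Final answer: 19.23 W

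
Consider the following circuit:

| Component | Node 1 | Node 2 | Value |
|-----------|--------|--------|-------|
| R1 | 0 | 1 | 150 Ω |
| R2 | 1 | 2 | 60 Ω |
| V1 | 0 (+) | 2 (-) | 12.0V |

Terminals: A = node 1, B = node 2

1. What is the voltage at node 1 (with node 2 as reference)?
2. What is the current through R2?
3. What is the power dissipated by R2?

Nodal analysis, taking node 2 as the 0 V reference.
Source V1 fixes V_0 = 12 V.
KCL at each unknown node (sum of currents leaving = 0; resistances in Ω):
  Node 1: (V_1 - 12)/150 + (V_1 - 0)/60 = 0
Collecting terms: 0.02333 × V_1 = 0.08  =>  V_1 = 3.429 V
Part 1:
  Read off the nodal solution: V_1 = 3.429 V
Part 2:
  I_R2 = (V_1 - V_2)/R2 = (3.429 - 0)/60 = 0.05714 A
  Magnitude: I_R2 = 0.05714 A
Part 3:
  I_R2 = (V_1 - V_2)/R2 = (3.429 - 0)/60 = 0.05714 A
  P_R2 = I_R2² × R2 = (0.05714)² × 60 = 0.1959 W

Final answers:
1. V_1 = 3.429 V
2. I_R2 = 0.05714 A
3. P_R2 = 0.1959 W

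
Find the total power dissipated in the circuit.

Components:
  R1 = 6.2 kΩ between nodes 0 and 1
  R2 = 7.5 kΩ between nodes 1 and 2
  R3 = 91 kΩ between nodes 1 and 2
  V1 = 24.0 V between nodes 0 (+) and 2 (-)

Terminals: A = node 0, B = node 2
Nodal analysis, taking node 2 as the 0 V reference.
Source V1 fixes V_0 = 24 V.
KCL at each unknown node (sum of currents leaving = 0; resistances in Ω):
  Node 1: (V_1 - 24)/6200 + (V_1 - 0)/7500 + (V_1 - 0)/91000 = 0
Collecting terms: 0.0003056 × V_1 = 0.003871  =>  V_1 = 12.67 V
Power in each resistor, P = (ΔV)²/R:
  P_R1 = (24 - 12.67)²/6200 = 0.02072 W
  P_R2 = (12.67 - 0)²/7500 = 0.02139 W
  P_R3 = (12.67 - 0)²/91000 = 0.001763 W
P_total = P_R1 + P_R2 + P_R3 = 0.04387 W

Final answer: 0.04387 W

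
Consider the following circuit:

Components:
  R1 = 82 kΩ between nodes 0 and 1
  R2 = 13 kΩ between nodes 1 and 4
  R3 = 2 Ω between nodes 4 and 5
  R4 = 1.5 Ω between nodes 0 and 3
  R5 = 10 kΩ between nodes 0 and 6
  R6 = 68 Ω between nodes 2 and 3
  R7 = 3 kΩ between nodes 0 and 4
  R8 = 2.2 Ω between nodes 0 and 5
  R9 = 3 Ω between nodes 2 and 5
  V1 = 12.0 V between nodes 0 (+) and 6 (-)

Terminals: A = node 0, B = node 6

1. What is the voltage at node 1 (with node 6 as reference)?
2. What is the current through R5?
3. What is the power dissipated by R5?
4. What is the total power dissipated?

Nodal analysis, taking node 6 as the 0 V reference.
Source V1 fixes V_0 = 12 V.
KCL at each unknown node (sum of currents leaving = 0; resistances in Ω):
  Node 1: (V_1 - 12)/82000 + (V_1 - V_4)/13000 = 0
  Node 2: (V_2 - V_3)/68 + (V_2 - V_5)/3 = 0
  Node 3: (V_3 - 12)/1.5 + (V_3 - V_2)/68 = 0
  Node 4: (V_4 - V_1)/13000 + (V_4 - V_5)/2 + (V_4 - 12)/3000 = 0
  Node 5: (V_5 - V_4)/2 + (V_5 - 12)/2.2 + (V_5 - V_2)/3 = 0
Collecting terms (coefficients in siemens):
  0.00008912·V_1 - 0.00007692·V_4 = 0.0001463
  0.348·V_2 - 0.01471·V_3 - 0.3333·V_5 = 0
  0.6814·V_3 - 0.01471·V_2 = 8
  0.5004·V_4 - 0.00007692·V_1 - 0.5·V_5 = 0.004
  1.288·V_5 - 0.3333·V_2 - 0.5·V_4 = 5.455
Solving these 5 simultaneous equations (Gaussian elimination) gives:
  V_1 = 12 V, V_2 = 12 V, V_3 = 12 V, V_4 = 12 V
  V_5 = 12 V
Part 1:
  Read off the nodal solution: V_1 = 12 V
Part 2:
  I_R5 = (V_0 - V_6)/R5 = (12 - 0)/10000 = 0.0012 A
  Magnitude: I_R5 = 0.0012 A
Part 3:
  I_R5 = (V_0 - V_6)/R5 = (12 - 0)/10000 = 0.0012 A
  P_R5 = I_R5² × R5 = (0.0012)² × 10000 = 0.0144 W
Part 4:
  Power in each resistor, P = (ΔV)²/R:
    P_R1 = (12 - 12)²/82000 = 0 W
    P_R2 = (12 - 12)²/13000 = 0 W
    P_R3 = (12 - 12)²/2 = 0 W
    P_R4 = (12 - 12)²/1.5 = 0 W
    P_R5 = (12 - 0)²/10000 = 0.0144 W
    P_R6 = (12 - 12)²/68 = 0 W
    P_R7 = (12 - 12)²/3000 = 0 W
    P_R8 = (12 - 12)²/2.2 = 0 W
    P_R9 = (12 - 12)²/3 = 0 W
  P_total = P_R1 + P_R2 + P_R3 + P_R4 + P_R5 + P_R6 + P_R7 + P_R8 + P_R9 = 0.0144 W

Final answers:
1. V_1 = 12 V
2. I_R5 = 0.0012 A
3. P_R5 = 0.0144 W
4. P_total = 0.0144 W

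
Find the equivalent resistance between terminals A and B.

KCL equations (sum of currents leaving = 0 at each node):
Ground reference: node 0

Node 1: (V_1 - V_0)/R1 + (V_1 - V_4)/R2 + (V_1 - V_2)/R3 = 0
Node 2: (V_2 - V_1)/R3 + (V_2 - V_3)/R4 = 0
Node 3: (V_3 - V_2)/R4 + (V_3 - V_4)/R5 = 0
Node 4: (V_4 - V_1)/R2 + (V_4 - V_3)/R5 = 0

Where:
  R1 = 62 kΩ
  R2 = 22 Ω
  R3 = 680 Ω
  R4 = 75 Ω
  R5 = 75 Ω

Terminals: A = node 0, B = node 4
Reduce the network between node 0 (A) and node 4 (B) by series/parallel combination:
  Rs1 = R3 + R4 (series, joined only at node 2) = 680 + 75 = 755 Ω
  Rs2 = R5 + Rs1 (series, joined only at node 3) = 75 + 755 = 830 Ω
  Rp1 = R2 ‖ Rs2 (parallel, both between nodes 1 and 4) = 1/(1/22 + 1/830) = 21.43 Ω
  Rs3 = R1 + Rp1 (series, joined only at node 1) = 62000 + 21.43 = 62020 Ω
R_eq = 62.02 kΩ

Final answer: 62.02 kΩ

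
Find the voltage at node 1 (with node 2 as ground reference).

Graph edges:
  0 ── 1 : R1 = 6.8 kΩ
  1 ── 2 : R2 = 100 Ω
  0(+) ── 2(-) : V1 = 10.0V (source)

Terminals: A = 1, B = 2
Nodal analysis, taking node 2 as the 0 V reference.
Source V1 fixes V_0 = 10 V.
KCL at each unknown node (sum of currents leaving = 0; resistances in Ω):
  Node 1: (V_1 - 10)/6800 + (V_1 - 0)/100 = 0
Collecting terms: 0.01015 × V_1 = 0.001471  =>  V_1 = 0.1449 V
The requested potential is V_1 = 0.1449 V.

Final answer: V_1 = 0.1449 V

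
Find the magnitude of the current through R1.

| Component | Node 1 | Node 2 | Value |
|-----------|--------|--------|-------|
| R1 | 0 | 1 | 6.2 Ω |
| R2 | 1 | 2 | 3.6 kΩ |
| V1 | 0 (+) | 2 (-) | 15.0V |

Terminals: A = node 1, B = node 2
Nodal analysis, taking node 2 as the 0 V reference.
Source V1 fixes V_0 = 15 V.
KCL at each unknown node (sum of currents leaving = 0; resistances in Ω):
  Node 1: (V_1 - 15)/6.2 + (V_1 - 0)/3600 = 0
Collecting terms: 0.1616 × V_1 = 2.419  =>  V_1 = 14.97 V
I_R1 = (V_0 - V_1)/R1 = (15 - 14.97)/6.2 = 0.00416 A
|I_R1| = 0.00416 A

Final answer: |I_R1| = 0.00416 A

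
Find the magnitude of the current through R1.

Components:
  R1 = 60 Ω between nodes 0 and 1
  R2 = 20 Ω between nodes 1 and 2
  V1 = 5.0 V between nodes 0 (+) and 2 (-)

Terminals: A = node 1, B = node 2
Nodal analysis, taking node 2 as the 0 V reference.
Source V1 fixes V_0 = 5 V.
KCL at each unknown node (sum of currents leaving = 0; resistances in Ω):
  Node 1: (V_1 - 5)/60 + (V_1 - 0)/20 = 0
Collecting terms: 0.06667 × V_1 = 0.08333  =>  V_1 = 1.25 V
I_R1 = (V_0 - V_1)/R1 = (5 - 1.25)/60 = 0.0625 A
|I_R1| = 0.0625 A

Final answer: |I_R1| = 0.0625 A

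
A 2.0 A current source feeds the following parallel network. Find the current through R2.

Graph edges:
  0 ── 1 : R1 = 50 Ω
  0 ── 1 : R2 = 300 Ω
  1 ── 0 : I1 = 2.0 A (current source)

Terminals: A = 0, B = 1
All resistors sit directly between nodes 0 and 1, so they are in parallel and share one voltage V; the full source current 2 A splits among them.
1/R_par = 1/50 + 1/300 = 0.02333 S  =>  R_par = 42.86 Ω
V = I × R_par = 2 × 42.86 = 85.71 V
I_R2 = V/R2 = 85.71/300 = 0.2857 A

Final answer: 0.2857 A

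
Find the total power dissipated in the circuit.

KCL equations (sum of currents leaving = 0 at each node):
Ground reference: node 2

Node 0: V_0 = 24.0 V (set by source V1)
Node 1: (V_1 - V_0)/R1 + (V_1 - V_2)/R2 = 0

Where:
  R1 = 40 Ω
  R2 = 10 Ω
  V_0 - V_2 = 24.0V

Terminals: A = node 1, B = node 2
Nodal analysis, taking node 2 as the 0 V reference.
Source V1 fixes V_0 = 24 V.
KCL at each unknown node (sum of currents leaving = 0; resistances in Ω):
  Node 1: (V_1 - 24)/40 + (V_1 - 0)/10 = 0
Collecting terms: 0.125 × V_1 = 0.6  =>  V_1 = 4.8 V
Power in each resistor, P = (ΔV)²/R:
  P_R1 = (24 - 4.8)²/40 = 9.216 W
  P_R2 = (4.8 - 0)²/10 = 2.304 W
P_total = P_R1 + P_R2 = 11.52 W

Final answer: 11.52 W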